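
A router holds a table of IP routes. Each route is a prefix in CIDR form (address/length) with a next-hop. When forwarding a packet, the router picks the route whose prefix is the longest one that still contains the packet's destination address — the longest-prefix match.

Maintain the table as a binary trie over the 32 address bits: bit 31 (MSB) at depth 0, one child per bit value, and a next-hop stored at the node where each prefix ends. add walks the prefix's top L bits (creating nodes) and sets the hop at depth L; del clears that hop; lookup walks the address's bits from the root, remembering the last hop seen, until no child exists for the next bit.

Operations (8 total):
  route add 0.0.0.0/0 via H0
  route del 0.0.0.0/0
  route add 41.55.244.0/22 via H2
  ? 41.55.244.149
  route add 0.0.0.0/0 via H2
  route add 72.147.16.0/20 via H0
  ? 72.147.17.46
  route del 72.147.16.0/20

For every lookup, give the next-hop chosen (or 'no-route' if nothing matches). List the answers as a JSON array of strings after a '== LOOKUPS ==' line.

Apply in order:
  add 0.0.0.0/0 -> H0 at depth 0
  - 0.0.0.0/0 clear@0
  add 41.55.244.0/22 -> H2 at depth 22
  Q 41.55.244.149: descend 0010100100110111111101 ; hops seen [H2] ; pick H2
  add 0.0.0.0/0 -> H2 at depth 0
  add 72.147.16.0/20 -> H0 at depth 20
  Q 72.147.17.46: descend 01001000100100110001 ; hops seen [H2,H0] ; pick H0
  - 72.147.16.0/20 clear@20

== LOOKUPS ==
["H2","H0"]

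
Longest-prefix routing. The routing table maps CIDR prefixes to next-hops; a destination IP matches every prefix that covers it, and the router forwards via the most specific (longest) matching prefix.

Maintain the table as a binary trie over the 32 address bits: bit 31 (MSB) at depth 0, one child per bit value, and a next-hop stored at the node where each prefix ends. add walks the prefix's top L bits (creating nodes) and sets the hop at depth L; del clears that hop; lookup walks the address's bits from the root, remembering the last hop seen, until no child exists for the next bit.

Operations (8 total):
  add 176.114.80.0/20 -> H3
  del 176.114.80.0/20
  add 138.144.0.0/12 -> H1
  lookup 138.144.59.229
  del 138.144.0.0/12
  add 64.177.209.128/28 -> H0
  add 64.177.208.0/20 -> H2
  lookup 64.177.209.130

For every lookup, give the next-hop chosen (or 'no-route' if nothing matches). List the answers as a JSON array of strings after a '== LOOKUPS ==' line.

Process each operation:
  + 176.114.80.0/20 (H3) depth=20
  del 176.114.80.0/20 (clear depth 20)
  + 138.144.0.0/12 (H1) depth=12
  lookup 138.144.59.229: bits 100010101001 walk d0:-→d1:-→d2:-→d3:-→d4:-→d5:-→d6:-→d7:-→d8:-→d9:-→d10:-→d11:-→d12:H1 -> H1
  del 138.144.0.0/12 (clear depth 12)
  + 64.177.209.128/28 (H0) depth=28
  + 64.177.208.0/20 (H2) depth=20
  lookup 64.177.209.130: bits 0100000010110001110100011000 walk d0:-→d1:-→d2:-→d3:-→d4:-→d5:-→d6:-→d7:-→d8:-→d9:-→d10:-→d11:-→d12:-→d13:-→d14:-→d15:-→d16:-→d17:-→d18:-→d19:-→d20:H2→d21:-→d22:-→d23:-→d24:-→d25:-→d26:-→d27:-→d28:H0 -> H0

== LOOKUPS ==
["H1","H0"]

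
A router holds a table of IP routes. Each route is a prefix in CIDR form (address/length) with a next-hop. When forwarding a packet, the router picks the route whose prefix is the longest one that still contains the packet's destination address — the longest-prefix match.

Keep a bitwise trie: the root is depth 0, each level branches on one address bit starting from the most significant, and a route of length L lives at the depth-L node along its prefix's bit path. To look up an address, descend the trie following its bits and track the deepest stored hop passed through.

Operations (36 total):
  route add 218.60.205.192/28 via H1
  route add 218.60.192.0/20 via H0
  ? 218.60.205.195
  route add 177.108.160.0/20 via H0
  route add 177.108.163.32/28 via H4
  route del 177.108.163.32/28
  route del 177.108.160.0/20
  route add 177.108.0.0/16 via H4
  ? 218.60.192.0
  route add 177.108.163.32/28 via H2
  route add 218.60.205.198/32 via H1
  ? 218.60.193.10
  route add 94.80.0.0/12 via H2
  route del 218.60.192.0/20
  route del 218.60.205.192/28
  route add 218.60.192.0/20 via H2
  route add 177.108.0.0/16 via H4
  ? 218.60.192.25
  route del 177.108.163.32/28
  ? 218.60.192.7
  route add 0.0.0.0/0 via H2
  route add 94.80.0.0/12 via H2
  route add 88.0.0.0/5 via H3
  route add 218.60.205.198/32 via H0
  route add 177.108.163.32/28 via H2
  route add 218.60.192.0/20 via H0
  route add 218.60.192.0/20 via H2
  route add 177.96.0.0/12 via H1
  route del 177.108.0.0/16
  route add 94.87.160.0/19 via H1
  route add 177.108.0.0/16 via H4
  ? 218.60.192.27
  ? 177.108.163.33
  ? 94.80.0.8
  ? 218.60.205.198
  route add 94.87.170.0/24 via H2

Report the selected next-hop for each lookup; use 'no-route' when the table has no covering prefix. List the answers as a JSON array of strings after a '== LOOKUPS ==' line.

Apply in order:
  add 218.60.205.192/28 -> H1 at depth 28
  add 218.60.192.0/20 -> H0 at depth 20
  ? 218.60.205.195  path d0:-→d1:-→d2:-→d3:-→d4:-→d5:-→d6:-→d7:-→d8:-→d9:-→d10:-→d11:-→d12:-→d13:-→d14:-→d15:-→d16:-→d17:-→d18:-→d19:-→d20:H0→d21:-→d22:-→d23:-→d24:-→d25:-→d26:-→d27:-→d28:H1  best=H1
  add 177.108.160.0/20 -> H0 at depth 20
  add 177.108.163.32/28 -> H4 at depth 28
  del 177.108.163.32/28 (clear depth 28)
  del 177.108.160.0/20 (clear depth 20)
  add 177.108.0.0/16 -> H4 at depth 16
  ? 218.60.192.0  path d0:-→d1:-→d2:-→d3:-→d4:-→d5:-→d6:-→d7:-→d8:-→d9:-→d10:-→d11:-→d12:-→d13:-→d14:-→d15:-→d16:-→d17:-→d18:-→d19:-→d20:H0  best=H0
  add 177.108.163.32/28 -> H2 at depth 28
  add 218.60.205.198/32 -> H1 at depth 32
  ? 218.60.193.10  path d0:-→d1:-→d2:-→d3:-→d4:-→d5:-→d6:-→d7:-→d8:-→d9:-→d10:-→d11:-→d12:-→d13:-→d14:-→d15:-→d16:-→d17:-→d18:-→d19:-→d20:H0  best=H0
  add 94.80.0.0/12 -> H2 at depth 12
  del 218.60.192.0/20 (clear depth 20)
  del 218.60.205.192/28 (clear depth 28)
  add 218.60.192.0/20 -> H2 at depth 20
  add 177.108.0.0/16 -> H4 at depth 16
  ? 218.60.192.25  path d0:-→d1:-→d2:-→d3:-→d4:-→d5:-→d6:-→d7:-→d8:-→d9:-→d10:-→d11:-→d12:-→d13:-→d14:-→d15:-→d16:-→d17:-→d18:-→d19:-→d20:H2  best=H2
  del 177.108.163.32/28 (clear depth 28)
  ? 218.60.192.7  path d0:-→d1:-→d2:-→d3:-→d4:-→d5:-→d6:-→d7:-→d8:-→d9:-→d10:-→d11:-→d12:-→d13:-→d14:-→d15:-→d16:-→d17:-→d18:-→d19:-→d20:H2  best=H2
  add 0.0.0.0/0 -> H2 at depth 0
  add 94.80.0.0/12 -> H2 at depth 12
  add 88.0.0.0/5 -> H3 at depth 5
  add 218.60.205.198/32 -> H0 at depth 32
  add 177.108.163.32/28 -> H2 at depth 28
  add 218.60.192.0/20 -> H0 at depth 20
  add 218.60.192.0/20 -> H2 at depth 20
  add 177.96.0.0/12 -> H1 at depth 12
  del 177.108.0.0/16 (clear depth 16)
  add 94.87.160.0/19 -> H1 at depth 19
  add 177.108.0.0/16 -> H4 at depth 16
  ? 218.60.192.27  path d0:H2→d1:-→d2:-→d3:-→d4:-→d5:-→d6:-→d7:-→d8:-→d9:-→d10:-→d11:-→d12:-→d13:-→d14:-→d15:-→d16:-→d17:-→d18:-→d19:-→d20:H2  best=H2
  ? 177.108.163.33  path d0:H2→d1:-→d2:-→d3:-→d4:-→d5:-→d6:-→d7:-→d8:-→d9:-→d10:-→d11:-→d12:H1→d13:-→d14:-→d15:-→d16:H4→d17:-→d18:-→d19:-→d20:-→d21:-→d22:-→d23:-→d24:-→d25:-→d26:-→d27:-→d28:H2  best=H2
  ? 94.80.0.8  path d0:H2→d1:-→d2:-→d3:-→d4:-→d5:H3→d6:-→d7:-→d8:-→d9:-→d10:-→d11:-→d12:H2→d13:-  best=H2
  ? 218.60.205.198  path d0:H2→d1:-→d2:-→d3:-→d4:-→d5:-→d6:-→d7:-→d8:-→d9:-→d10:-→d11:-→d12:-→d13:-→d14:-→d15:-→d16:-→d17:-→d18:-→d19:-→d20:H2→d21:-→d22:-→d23:-→d24:-→d25:-→d26:-→d27:-→d28:-→d29:-→d30:-→d31:-→d32:H0  best=H0
  add 94.87.170.0/24 -> H2 at depth 24

== LOOKUPS ==
["H1","H0","H0","H2","H2","H2","H2","H2","H0"]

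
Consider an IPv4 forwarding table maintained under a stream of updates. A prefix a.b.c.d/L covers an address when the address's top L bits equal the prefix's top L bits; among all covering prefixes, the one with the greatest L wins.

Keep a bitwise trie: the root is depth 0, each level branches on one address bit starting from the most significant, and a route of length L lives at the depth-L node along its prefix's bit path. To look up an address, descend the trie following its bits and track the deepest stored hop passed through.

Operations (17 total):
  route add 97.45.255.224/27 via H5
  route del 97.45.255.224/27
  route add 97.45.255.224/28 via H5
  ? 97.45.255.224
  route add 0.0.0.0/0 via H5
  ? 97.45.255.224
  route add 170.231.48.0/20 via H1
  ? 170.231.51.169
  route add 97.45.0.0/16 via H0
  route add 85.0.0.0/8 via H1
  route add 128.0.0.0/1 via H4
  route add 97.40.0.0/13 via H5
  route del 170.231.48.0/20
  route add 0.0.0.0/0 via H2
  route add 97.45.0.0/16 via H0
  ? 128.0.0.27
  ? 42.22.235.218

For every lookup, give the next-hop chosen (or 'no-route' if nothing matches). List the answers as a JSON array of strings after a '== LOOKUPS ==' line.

Trace:
  + 97.45.255.224/27 (H5) depth=27
  - 97.45.255.224/27 clear@27
  + 97.45.255.224/28 (H5) depth=28
  lookup 97.45.255.224: bits 0110000100101101111111111110 walk d0:-→d1:-→d2:-→d3:-→d4:-→d5:-→d6:-→d7:-→d8:-→d9:-→d10:-→d11:-→d12:-→d13:-→d14:-→d15:-→d16:-→d17:-→d18:-→d19:-→d20:-→d21:-→d22:-→d23:-→d24:-→d25:-→d26:-→d27:-→d28:H5 -> H5
  + 0.0.0.0/0 (H5) depth=0
  lookup 97.45.255.224: bits 0110000100101101111111111110 walk d0:H5→d1:-→d2:-→d3:-→d4:-→d5:-→d6:-→d7:-→d8:-→d9:-→d10:-→d11:-→d12:-→d13:-→d14:-→d15:-→d16:-→d17:-→d18:-→d19:-→d20:-→d21:-→d22:-→d23:-→d24:-→d25:-→d26:-→d27:-→d28:H5 -> H5
  + 170.231.48.0/20 (H1) depth=20
  lookup 170.231.51.169: bits 10101010111001110011 walk d0:H5→d1:-→d2:-→d3:-→d4:-→d5:-→d6:-→d7:-→d8:-→d9:-→d10:-→d11:-→d12:-→d13:-→d14:-→d15:-→d16:-→d17:-→d18:-→d19:-→d20:H1 -> H1
  + 97.45.0.0/16 (H0) depth=16
  + 85.0.0.0/8 (H1) depth=8
  + 128.0.0.0/1 (H4) depth=1
  + 97.40.0.0/13 (H5) depth=13
  - 170.231.48.0/20 clear@20
  + 0.0.0.0/0 (H2) depth=0
  + 97.45.0.0/16 (H0) depth=16
  lookup 128.0.0.27: bits 10 walk d0:H2→d1:H4→d2:- -> H4
  lookup 42.22.235.218: bits 0 walk d0:H2→d1:- -> H2

== LOOKUPS ==
["H5","H5","H1","H4","H2"]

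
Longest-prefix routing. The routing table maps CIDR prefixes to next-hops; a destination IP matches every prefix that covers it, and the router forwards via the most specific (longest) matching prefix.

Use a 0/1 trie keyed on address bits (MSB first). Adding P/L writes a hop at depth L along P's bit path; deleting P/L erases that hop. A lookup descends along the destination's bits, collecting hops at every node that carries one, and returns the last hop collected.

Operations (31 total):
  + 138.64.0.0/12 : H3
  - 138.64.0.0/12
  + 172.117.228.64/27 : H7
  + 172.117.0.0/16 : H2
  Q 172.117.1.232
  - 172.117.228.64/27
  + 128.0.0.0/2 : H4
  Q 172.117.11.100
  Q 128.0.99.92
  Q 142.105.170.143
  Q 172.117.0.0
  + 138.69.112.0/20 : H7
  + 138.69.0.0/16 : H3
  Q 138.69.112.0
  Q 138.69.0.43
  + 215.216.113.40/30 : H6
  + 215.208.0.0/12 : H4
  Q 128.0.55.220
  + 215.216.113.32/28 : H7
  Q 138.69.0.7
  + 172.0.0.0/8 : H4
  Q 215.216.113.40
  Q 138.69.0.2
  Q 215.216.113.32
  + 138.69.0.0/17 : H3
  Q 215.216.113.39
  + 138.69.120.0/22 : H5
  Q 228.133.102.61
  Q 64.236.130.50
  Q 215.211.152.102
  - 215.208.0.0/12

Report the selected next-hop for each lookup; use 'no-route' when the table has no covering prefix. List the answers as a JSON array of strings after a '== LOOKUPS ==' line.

Process each operation:
  add 138.64.0.0/12 -> H3 at depth 12
  del 138.64.0.0/12 (clear depth 12)
  add 172.117.228.64/27 -> H7 at depth 27
  add 172.117.0.0/16 -> H2 at depth 16
  Q 172.117.1.232: descend 1010110001110101 ; hops seen [H2] ; pick H2
  del 172.117.228.64/27 (clear depth 27)
  add 128.0.0.0/2 -> H4 at depth 2
  Q 172.117.11.100: descend 1010110001110101 ; hops seen [H4,H2] ; pick H2
  Q 128.0.99.92: descend 1000 ; hops seen [H4] ; pick H4
  Q 142.105.170.143: descend 10001 ; hops seen [H4] ; pick H4
  Q 172.117.0.0: descend 1010110001110101 ; hops seen [H4,H2] ; pick H2
  add 138.69.112.0/20 -> H7 at depth 20
  add 138.69.0.0/16 -> H3 at depth 16
  Q 138.69.112.0: descend 10001010010001010111 ; hops seen [H4,H3,H7] ; pick H7
  Q 138.69.0.43: descend 10001010010001010 ; hops seen [H4,H3] ; pick H3
  add 215.216.113.40/30 -> H6 at depth 30
  add 215.208.0.0/12 -> H4 at depth 12
  Q 128.0.55.220: descend 1000 ; hops seen [H4] ; pick H4
  add 215.216.113.32/28 -> H7 at depth 28
  Q 138.69.0.7: descend 10001010010001010 ; hops seen [H4,H3] ; pick H3
  add 172.0.0.0/8 -> H4 at depth 8
  Q 215.216.113.40: descend 110101111101100001110001001010 ; hops seen [H4,H7,H6] ; pick H6
  Q 138.69.0.2: descend 10001010010001010 ; hops seen [H4,H3] ; pick H3
  Q 215.216.113.32: descend 1101011111011000011100010010 ; hops seen [H4,H7] ; pick H7
  add 138.69.0.0/17 -> H3 at depth 17
  Q 215.216.113.39: descend 1101011111011000011100010010 ; hops seen [H4,H7] ; pick H7
  add 138.69.120.0/22 -> H5 at depth 22
  Q 228.133.102.61: descend 11 ; hops seen [∅] ; pick no-route
  Q 64.236.130.50: descend ε ; hops seen [∅] ; pick no-route
  Q 215.211.152.102: descend 110101111101 ; hops seen [H4] ; pick H4
  del 215.208.0.0/12 (clear depth 12)

== LOOKUPS ==
["H2","H2","H4","H4","H2","H7","H3","H4","H3","H6","H3","H7","H7","no-route","no-route","H4"]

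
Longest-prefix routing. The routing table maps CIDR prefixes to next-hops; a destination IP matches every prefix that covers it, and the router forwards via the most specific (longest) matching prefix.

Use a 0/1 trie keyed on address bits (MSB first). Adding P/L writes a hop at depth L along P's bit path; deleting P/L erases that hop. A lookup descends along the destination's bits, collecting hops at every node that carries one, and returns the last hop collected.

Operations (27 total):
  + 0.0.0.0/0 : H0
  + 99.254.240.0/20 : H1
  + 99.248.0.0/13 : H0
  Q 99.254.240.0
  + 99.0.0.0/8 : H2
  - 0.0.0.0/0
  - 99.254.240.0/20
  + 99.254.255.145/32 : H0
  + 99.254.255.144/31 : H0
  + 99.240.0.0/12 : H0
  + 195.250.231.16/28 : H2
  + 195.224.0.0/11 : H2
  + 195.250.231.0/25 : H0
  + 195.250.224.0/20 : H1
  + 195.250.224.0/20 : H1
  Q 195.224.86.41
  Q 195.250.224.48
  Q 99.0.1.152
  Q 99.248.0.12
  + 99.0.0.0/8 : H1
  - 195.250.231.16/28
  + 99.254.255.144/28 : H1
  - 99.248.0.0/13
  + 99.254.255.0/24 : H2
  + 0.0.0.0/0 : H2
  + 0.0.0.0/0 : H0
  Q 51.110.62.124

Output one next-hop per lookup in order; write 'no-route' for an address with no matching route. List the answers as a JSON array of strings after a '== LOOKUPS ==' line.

Process each operation:
  add 0.0.0.0/0 -> H0 at depth 0
  add 99.254.240.0/20 -> H1 at depth 20
  add 99.248.0.0/13 -> H0 at depth 13
  lookup 99.254.240.0: bits 01100011111111101111 walk d0:H0→d1:-→d2:-→d3:-→d4:-→d5:-→d6:-→d7:-→d8:-→d9:-→d10:-→d11:-→d12:-→d13:H0→d14:-→d15:-→d16:-→d17:-→d18:-→d19:-→d20:H1 -> H1
  add 99.0.0.0/8 -> H2 at depth 8
  - 0.0.0.0/0 clear@0
  - 99.254.240.0/20 clear@20
  add 99.254.255.145/32 -> H0 at depth 32
  add 99.254.255.144/31 -> H0 at depth 31
  add 99.240.0.0/12 -> H0 at depth 12
  add 195.250.231.16/28 -> H2 at depth 28
  add 195.224.0.0/11 -> H2 at depth 11
  add 195.250.231.0/25 -> H0 at depth 25
  add 195.250.224.0/20 -> H1 at depth 20
  add 195.250.224.0/20 -> H1 at depth 20
  lookup 195.224.86.41: bits 11000011111 walk d0:-→d1:-→d2:-→d3:-→d4:-→d5:-→d6:-→d7:-→d8:-→d9:-→d10:-→d11:H2 -> H2
  lookup 195.250.224.48: bits 110000111111101011100 walk d0:-→d1:-→d2:-→d3:-→d4:-→d5:-→d6:-→d7:-→d8:-→d9:-→d10:-→d11:H2→d12:-→d13:-→d14:-→d15:-→d16:-→d17:-→d18:-→d19:-→d20:H1→d21:- -> H1
  lookup 99.0.1.152: bits 01100011 walk d0:-→d1:-→d2:-→d3:-→d4:-→d5:-→d6:-→d7:-→d8:H2 -> H2
  lookup 99.248.0.12: bits 0110001111111 walk d0:-→d1:-→d2:-→d3:-→d4:-→d5:-→d6:-→d7:-→d8:H2→d9:-→d10:-→d11:-→d12:H0→d13:H0 -> H0
  add 99.0.0.0/8 -> H1 at depth 8
  - 195.250.231.16/28 clear@28
  add 99.254.255.144/28 -> H1 at depth 28
  - 99.248.0.0/13 clear@13
  add 99.254.255.0/24 -> H2 at depth 24
  add 0.0.0.0/0 -> H2 at depth 0
  add 0.0.0.0/0 -> H0 at depth 0
  lookup 51.110.62.124: bits 0 walk d0:H0→d1:- -> H0

== LOOKUPS ==
["H1","H2","H1","H2","H0","H0"]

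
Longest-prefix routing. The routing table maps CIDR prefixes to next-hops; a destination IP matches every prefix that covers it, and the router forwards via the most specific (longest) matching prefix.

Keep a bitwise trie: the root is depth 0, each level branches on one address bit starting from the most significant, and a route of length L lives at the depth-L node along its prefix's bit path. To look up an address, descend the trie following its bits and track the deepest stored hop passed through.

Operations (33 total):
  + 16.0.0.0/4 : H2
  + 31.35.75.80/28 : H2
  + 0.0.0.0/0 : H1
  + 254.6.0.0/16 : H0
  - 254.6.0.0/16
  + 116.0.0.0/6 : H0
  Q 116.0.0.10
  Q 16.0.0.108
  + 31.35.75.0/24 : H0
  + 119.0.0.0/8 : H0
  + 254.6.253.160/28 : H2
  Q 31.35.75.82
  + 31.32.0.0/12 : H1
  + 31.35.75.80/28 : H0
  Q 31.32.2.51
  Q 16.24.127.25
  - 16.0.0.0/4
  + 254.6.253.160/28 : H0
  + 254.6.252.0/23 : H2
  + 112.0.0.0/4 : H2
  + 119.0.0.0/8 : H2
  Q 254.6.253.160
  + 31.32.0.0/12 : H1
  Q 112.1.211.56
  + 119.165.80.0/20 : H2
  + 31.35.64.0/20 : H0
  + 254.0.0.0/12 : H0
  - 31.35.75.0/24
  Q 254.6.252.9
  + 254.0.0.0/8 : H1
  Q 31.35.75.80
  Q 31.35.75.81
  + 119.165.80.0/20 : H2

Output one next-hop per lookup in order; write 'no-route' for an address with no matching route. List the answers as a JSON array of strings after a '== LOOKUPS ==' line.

Apply in order:
  + 16.0.0.0/4 (H2) depth=4
  + 31.35.75.80/28 (H2) depth=28
  + 0.0.0.0/0 (H1) depth=0
  + 254.6.0.0/16 (H0) depth=16
  del 254.6.0.0/16 (clear depth 16)
  + 116.0.0.0/6 (H0) depth=6
  ? 116.0.0.10  path d0:H1→d1:-→d2:-→d3:-→d4:-→d5:-→d6:H0  best=H0
  ? 16.0.0.108  path d0:H1→d1:-→d2:-→d3:-→d4:H2  best=H2
  + 31.35.75.0/24 (H0) depth=24
  + 119.0.0.0/8 (H0) depth=8
  + 254.6.253.160/28 (H2) depth=28
  ? 31.35.75.82  path d0:H1→d1:-→d2:-→d3:-→d4:H2→d5:-→d6:-→d7:-→d8:-→d9:-→d10:-→d11:-→d12:-→d13:-→d14:-→d15:-→d16:-→d17:-→d18:-→d19:-→d20:-→d21:-→d22:-→d23:-→d24:H0→d25:-→d26:-→d27:-→d28:H2  best=H2
  + 31.32.0.0/12 (H1) depth=12
  + 31.35.75.80/28 (H0) depth=28
  ? 31.32.2.51  path d0:H1→d1:-→d2:-→d3:-→d4:H2→d5:-→d6:-→d7:-→d8:-→d9:-→d10:-→d11:-→d12:H1→d13:-→d14:-  best=H1
  ? 16.24.127.25  path d0:H1→d1:-→d2:-→d3:-→d4:H2  best=H2
  del 16.0.0.0/4 (clear depth 4)
  + 254.6.253.160/28 (H0) depth=28
  + 254.6.252.0/23 (H2) depth=23
  + 112.0.0.0/4 (H2) depth=4
  + 119.0.0.0/8 (H2) depth=8
  ? 254.6.253.160  path d0:H1→d1:-→d2:-→d3:-→d4:-→d5:-→d6:-→d7:-→d8:-→d9:-→d10:-→d11:-→d12:-→d13:-→d14:-→d15:-→d16:-→d17:-→d18:-→d19:-→d20:-→d21:-→d22:-→d23:H2→d24:-→d25:-→d26:-→d27:-→d28:H0  best=H0
  + 31.32.0.0/12 (H1) depth=12
  ? 112.1.211.56  path d0:H1→d1:-→d2:-→d3:-→d4:H2→d5:-  best=H2
  + 119.165.80.0/20 (H2) depth=20
  + 31.35.64.0/20 (H0) depth=20
  + 254.0.0.0/12 (H0) depth=12
  del 31.35.75.0/24 (clear depth 24)
  ? 254.6.252.9  path d0:H1→d1:-→d2:-→d3:-→d4:-→d5:-→d6:-→d7:-→d8:-→d9:-→d10:-→d11:-→d12:H0→d13:-→d14:-→d15:-→d16:-→d17:-→d18:-→d19:-→d20:-→d21:-→d22:-→d23:H2  best=H2
  + 254.0.0.0/8 (H1) depth=8
  ? 31.35.75.80  path d0:H1→d1:-→d2:-→d3:-→d4:-→d5:-→d6:-→d7:-→d8:-→d9:-→d10:-→d11:-→d12:H1→d13:-→d14:-→d15:-→d16:-→d17:-→d18:-→d19:-→d20:H0→d21:-→d22:-→d23:-→d24:-→d25:-→d26:-→d27:-→d28:H0  best=H0
  ? 31.35.75.81  path d0:H1→d1:-→d2:-→d3:-→d4:-→d5:-→d6:-→d7:-→d8:-→d9:-→d10:-→d11:-→d12:H1→d13:-→d14:-→d15:-→d16:-→d17:-→d18:-→d19:-→d20:H0→d21:-→d22:-→d23:-→d24:-→d25:-→d26:-→d27:-→d28:H0  best=H0
  + 119.165.80.0/20 (H2) depth=20

== LOOKUPS ==
["H0","H2","H2","H1","H2","H0","H2","H2","H0","H0"]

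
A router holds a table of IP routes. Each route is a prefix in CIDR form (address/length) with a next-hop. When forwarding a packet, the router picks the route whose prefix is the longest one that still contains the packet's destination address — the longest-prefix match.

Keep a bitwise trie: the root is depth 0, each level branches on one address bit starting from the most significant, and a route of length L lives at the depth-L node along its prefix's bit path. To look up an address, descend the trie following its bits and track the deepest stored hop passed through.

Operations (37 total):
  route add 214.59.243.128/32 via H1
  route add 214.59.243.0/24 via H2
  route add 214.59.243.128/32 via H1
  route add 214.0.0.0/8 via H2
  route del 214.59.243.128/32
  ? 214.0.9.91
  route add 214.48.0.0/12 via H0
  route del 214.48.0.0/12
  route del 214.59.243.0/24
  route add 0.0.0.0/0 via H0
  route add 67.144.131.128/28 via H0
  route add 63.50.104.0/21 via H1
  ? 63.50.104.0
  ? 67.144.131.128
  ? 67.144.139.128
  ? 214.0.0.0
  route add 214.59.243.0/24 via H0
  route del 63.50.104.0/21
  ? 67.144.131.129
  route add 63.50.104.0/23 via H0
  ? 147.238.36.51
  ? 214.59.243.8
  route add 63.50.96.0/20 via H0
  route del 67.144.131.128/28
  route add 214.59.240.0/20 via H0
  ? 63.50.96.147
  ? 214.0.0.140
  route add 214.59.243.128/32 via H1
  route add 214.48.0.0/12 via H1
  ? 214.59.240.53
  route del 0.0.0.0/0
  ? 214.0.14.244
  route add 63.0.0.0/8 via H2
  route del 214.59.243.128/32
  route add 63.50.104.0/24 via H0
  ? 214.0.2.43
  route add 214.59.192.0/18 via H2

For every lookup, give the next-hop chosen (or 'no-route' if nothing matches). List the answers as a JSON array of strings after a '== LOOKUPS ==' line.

Process each operation:
  + 214.59.243.128/32 (H1) depth=32
  + 214.59.243.0/24 (H2) depth=24
  + 214.59.243.128/32 (H1) depth=32
  + 214.0.0.0/8 (H2) depth=8
  del 214.59.243.128/32 (clear depth 32)
  lookup 214.0.9.91: bits 1101011000 walk d0:-→d1:-→d2:-→d3:-→d4:-→d5:-→d6:-→d7:-→d8:H2→d9:-→d10:- -> H2
  + 214.48.0.0/12 (H0) depth=12
  del 214.48.0.0/12 (clear depth 12)
  del 214.59.243.0/24 (clear depth 24)
  + 0.0.0.0/0 (H0) depth=0
  + 67.144.131.128/28 (H0) depth=28
  + 63.50.104.0/21 (H1) depth=21
  lookup 63.50.104.0: bits 001111110011001001101 walk d0:H0→d1:-→d2:-→d3:-→d4:-→d5:-→d6:-→d7:-→d8:-→d9:-→d10:-→d11:-→d12:-→d13:-→d14:-→d15:-→d16:-→d17:-→d18:-→d19:-→d20:-→d21:H1 -> H1
  lookup 67.144.131.128: bits 0100001110010000100000111000 walk d0:H0→d1:-→d2:-→d3:-→d4:-→d5:-→d6:-→d7:-→d8:-→d9:-→d10:-→d11:-→d12:-→d13:-→d14:-→d15:-→d16:-→d17:-→d18:-→d19:-→d20:-→d21:-→d22:-→d23:-→d24:-→d25:-→d26:-→d27:-→d28:H0 -> H0
  lookup 67.144.139.128: bits 01000011100100001000 walk d0:H0→d1:-→d2:-→d3:-→d4:-→d5:-→d6:-→d7:-→d8:-→d9:-→d10:-→d11:-→d12:-→d13:-→d14:-→d15:-→d16:-→d17:-→d18:-→d19:-→d20:- -> H0
  lookup 214.0.0.0: bits 1101011000 walk d0:H0→d1:-→d2:-→d3:-→d4:-→d5:-→d6:-→d7:-→d8:H2→d9:-→d10:- -> H2
  + 214.59.243.0/24 (H0) depth=24
  del 63.50.104.0/21 (clear depth 21)
  lookup 67.144.131.129: bits 0100001110010000100000111000 walk d0:H0→d1:-→d2:-→d3:-→d4:-→d5:-→d6:-→d7:-→d8:-→d9:-→d10:-→d11:-→d12:-→d13:-→d14:-→d15:-→d16:-→d17:-→d18:-→d19:-→d20:-→d21:-→d22:-→d23:-→d24:-→d25:-→d26:-→d27:-→d28:H0 -> H0
  + 63.50.104.0/23 (H0) depth=23
  lookup 147.238.36.51: bits 1 walk d0:H0→d1:- -> H0
  lookup 214.59.243.8: bits 110101100011101111110011 walk d0:H0→d1:-→d2:-→d3:-→d4:-→d5:-→d6:-→d7:-→d8:H2→d9:-→d10:-→d11:-→d12:-→d13:-→d14:-→d15:-→d16:-→d17:-→d18:-→d19:-→d20:-→d21:-→d22:-→d23:-→d24:H0 -> H0
  + 63.50.96.0/20 (H0) depth=20
  del 67.144.131.128/28 (clear depth 28)
  + 214.59.240.0/20 (H0) depth=20
  lookup 63.50.96.147: bits 00111111001100100110 walk d0:H0→d1:-→d2:-→d3:-→d4:-→d5:-→d6:-→d7:-→d8:-→d9:-→d10:-→d11:-→d12:-→d13:-→d14:-→d15:-→d16:-→d17:-→d18:-→d19:-→d20:H0 -> H0
  lookup 214.0.0.140: bits 1101011000 walk d0:H0→d1:-→d2:-→d3:-→d4:-→d5:-→d6:-→d7:-→d8:H2→d9:-→d10:- -> H2
  + 214.59.243.128/32 (H1) depth=32
  + 214.48.0.0/12 (H1) depth=12
  lookup 214.59.240.53: bits 1101011000111011111100 walk d0:H0→d1:-→d2:-→d3:-→d4:-→d5:-→d6:-→d7:-→d8:H2→d9:-→d10:-→d11:-→d12:H1→d13:-→d14:-→d15:-→d16:-→d17:-→d18:-→d19:-→d20:H0→d21:-→d22:- -> H0
  del 0.0.0.0/0 (clear depth 0)
  lookup 214.0.14.244: bits 1101011000 walk d0:-→d1:-→d2:-→d3:-→d4:-→d5:-→d6:-→d7:-→d8:H2→d9:-→d10:- -> H2
  + 63.0.0.0/8 (H2) depth=8
  del 214.59.243.128/32 (clear depth 32)
  + 63.50.104.0/24 (H0) depth=24
  lookup 214.0.2.43: bits 1101011000 walk d0:-→d1:-→d2:-→d3:-→d4:-→d5:-→d6:-→d7:-→d8:H2→d9:-→d10:- -> H2
  + 214.59.192.0/18 (H2) depth=18

== LOOKUPS ==
["H2","H1","H0","H0","H2","H0","H0","H0","H0","H2","H0","H2","H2"]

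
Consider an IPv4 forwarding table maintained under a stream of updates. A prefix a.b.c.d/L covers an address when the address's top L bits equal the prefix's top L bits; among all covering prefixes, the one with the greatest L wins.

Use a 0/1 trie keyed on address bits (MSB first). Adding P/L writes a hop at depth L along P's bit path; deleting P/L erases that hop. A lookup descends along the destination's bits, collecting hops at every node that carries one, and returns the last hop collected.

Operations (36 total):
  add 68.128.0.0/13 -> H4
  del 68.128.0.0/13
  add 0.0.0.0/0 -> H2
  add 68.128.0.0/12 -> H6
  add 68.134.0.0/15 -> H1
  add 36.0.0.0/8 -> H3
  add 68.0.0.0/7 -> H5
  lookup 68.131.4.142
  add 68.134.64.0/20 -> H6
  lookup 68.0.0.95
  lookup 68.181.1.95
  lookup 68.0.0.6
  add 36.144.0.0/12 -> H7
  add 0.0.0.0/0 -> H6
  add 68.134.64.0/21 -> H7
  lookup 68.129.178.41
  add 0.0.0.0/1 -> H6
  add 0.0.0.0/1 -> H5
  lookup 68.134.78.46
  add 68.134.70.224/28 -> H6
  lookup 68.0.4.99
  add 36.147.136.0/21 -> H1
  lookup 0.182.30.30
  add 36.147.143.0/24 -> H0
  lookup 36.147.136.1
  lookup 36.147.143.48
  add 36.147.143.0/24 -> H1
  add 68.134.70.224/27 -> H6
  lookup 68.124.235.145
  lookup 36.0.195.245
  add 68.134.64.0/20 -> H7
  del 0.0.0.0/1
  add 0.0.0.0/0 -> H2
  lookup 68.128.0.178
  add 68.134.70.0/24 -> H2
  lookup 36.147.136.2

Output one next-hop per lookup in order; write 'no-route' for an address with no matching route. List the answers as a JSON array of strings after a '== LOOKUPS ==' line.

Apply in order:
  add 68.128.0.0/13 -> H4 at depth 13
  del 68.128.0.0/13 (clear depth 13)
  add 0.0.0.0/0 -> H2 at depth 0
  add 68.128.0.0/12 -> H6 at depth 12
  add 68.134.0.0/15 -> H1 at depth 15
  add 36.0.0.0/8 -> H3 at depth 8
  add 68.0.0.0/7 -> H5 at depth 7
  lookup 68.131.4.142: bits 0100010010000 walk d0:H2→d1:-→d2:-→d3:-→d4:-→d5:-→d6:-→d7:H5→d8:-→d9:-→d10:-→d11:-→d12:H6→d13:- -> H6
  add 68.134.64.0/20 -> H6 at depth 20
  lookup 68.0.0.95: bits 01000100 walk d0:H2→d1:-→d2:-→d3:-→d4:-→d5:-→d6:-→d7:H5→d8:- -> H5
  lookup 68.181.1.95: bits 0100010010 walk d0:H2→d1:-→d2:-→d3:-→d4:-→d5:-→d6:-→d7:H5→d8:-→d9:-→d10:- -> H5
  lookup 68.0.0.6: bits 01000100 walk d0:H2→d1:-→d2:-→d3:-→d4:-→d5:-→d6:-→d7:H5→d8:- -> H5
  add 36.144.0.0/12 -> H7 at depth 12
  add 0.0.0.0/0 -> H6 at depth 0
  add 68.134.64.0/21 -> H7 at depth 21
  lookup 68.129.178.41: bits 0100010010000 walk d0:H6→d1:-→d2:-→d3:-→d4:-→d5:-→d6:-→d7:H5→d8:-→d9:-→d10:-→d11:-→d12:H6→d13:- -> H6
  add 0.0.0.0/1 -> H6 at depth 1
  add 0.0.0.0/1 -> H5 at depth 1
  lookup 68.134.78.46: bits 01000100100001100100 walk d0:H6→d1:H5→d2:-→d3:-→d4:-→d5:-→d6:-→d7:H5→d8:-→d9:-→d10:-→d11:-→d12:H6→d13:-→d14:-→d15:H1→d16:-→d17:-→d18:-→d19:-→d20:H6 -> H6
  add 68.134.70.224/28 -> H6 at depth 28
  lookup 68.0.4.99: bits 01000100 walk d0:H6→d1:H5→d2:-→d3:-→d4:-→d5:-→d6:-→d7:H5→d8:- -> H5
  add 36.147.136.0/21 -> H1 at depth 21
  lookup 0.182.30.30: bits 00 walk d0:H6→d1:H5→d2:- -> H5
  add 36.147.143.0/24 -> H0 at depth 24
  lookup 36.147.136.1: bits 001001001001001110001 walk d0:H6→d1:H5→d2:-→d3:-→d4:-→d5:-→d6:-→d7:-→d8:H3→d9:-→d10:-→d11:-→d12:H7→d13:-→d14:-→d15:-→d16:-→d17:-→d18:-→d19:-→d20:-→d21:H1 -> H1
  lookup 36.147.143.48: bits 001001001001001110001111 walk d0:H6→d1:H5→d2:-→d3:-→d4:-→d5:-→d6:-→d7:-→d8:H3→d9:-→d10:-→d11:-→d12:H7→d13:-→d14:-→d15:-→d16:-→d17:-→d18:-→d19:-→d20:-→d21:H1→d22:-→d23:-→d24:H0 -> H0
  add 36.147.143.0/24 -> H1 at depth 24
  add 68.134.70.224/27 -> H6 at depth 27
  lookup 68.124.235.145: bits 01000100 walk d0:H6→d1:H5→d2:-→d3:-→d4:-→d5:-→d6:-→d7:H5→d8:- -> H5
  lookup 36.0.195.245: bits 00100100 walk d0:H6→d1:H5→d2:-→d3:-→d4:-→d5:-→d6:-→d7:-→d8:H3 -> H3
  add 68.134.64.0/20 -> H7 at depth 20
  del 0.0.0.0/1 (clear depth 1)
  add 0.0.0.0/0 -> H2 at depth 0
  lookup 68.128.0.178: bits 0100010010000 walk d0:H2→d1:-→d2:-→d3:-→d4:-→d5:-→d6:-→d7:H5→d8:-→d9:-→d10:-→d11:-→d12:H6→d13:- -> H6
  add 68.134.70.0/24 -> H2 at depth 24
  lookup 36.147.136.2: bits 001001001001001110001 walk d0:H2→d1:-→d2:-→d3:-→d4:-→d5:-→d6:-→d7:-→d8:H3→d9:-→d10:-→d11:-→d12:H7→d13:-→d14:-→d15:-→d16:-→d17:-→d18:-→d19:-→d20:-→d21:H1 -> H1

== LOOKUPS ==
["H6","H5","H5","H5","H6","H6","H5","H5","H1","H0","H5","H3","H6","H1"]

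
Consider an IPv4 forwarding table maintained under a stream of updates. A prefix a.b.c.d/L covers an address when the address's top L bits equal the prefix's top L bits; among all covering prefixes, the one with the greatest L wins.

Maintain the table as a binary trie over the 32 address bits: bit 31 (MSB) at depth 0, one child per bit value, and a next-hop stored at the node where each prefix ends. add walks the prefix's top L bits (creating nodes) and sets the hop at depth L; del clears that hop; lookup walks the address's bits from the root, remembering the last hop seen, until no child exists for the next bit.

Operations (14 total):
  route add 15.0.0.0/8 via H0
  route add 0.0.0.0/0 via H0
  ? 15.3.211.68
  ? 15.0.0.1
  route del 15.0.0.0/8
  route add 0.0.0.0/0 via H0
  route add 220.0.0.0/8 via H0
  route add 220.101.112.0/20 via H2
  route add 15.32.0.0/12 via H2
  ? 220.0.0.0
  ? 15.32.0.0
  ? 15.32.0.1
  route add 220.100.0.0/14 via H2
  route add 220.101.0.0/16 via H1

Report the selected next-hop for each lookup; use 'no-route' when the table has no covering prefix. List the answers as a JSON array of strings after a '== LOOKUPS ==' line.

Apply in order:
  add 15.0.0.0/8 -> H0 at depth 8
  add 0.0.0.0/0 -> H0 at depth 0
  Q 15.3.211.68: descend 00001111 ; hops seen [H0,H0] ; pick H0
  Q 15.0.0.1: descend 00001111 ; hops seen [H0,H0] ; pick H0
  del 15.0.0.0/8 (clear depth 8)
  add 0.0.0.0/0 -> H0 at depth 0
  add 220.0.0.0/8 -> H0 at depth 8
  add 220.101.112.0/20 -> H2 at depth 20
  add 15.32.0.0/12 -> H2 at depth 12
  Q 220.0.0.0: descend 110111000 ; hops seen [H0,H0] ; pick H0
  Q 15.32.0.0: descend 000011110010 ; hops seen [H0,H2] ; pick H2
  Q 15.32.0.1: descend 000011110010 ; hops seen [H0,H2] ; pick H2
  add 220.100.0.0/14 -> H2 at depth 14
  add 220.101.0.0/16 -> H1 at depth 16

== LOOKUPS ==
["H0","H0","H0","H2","H2"]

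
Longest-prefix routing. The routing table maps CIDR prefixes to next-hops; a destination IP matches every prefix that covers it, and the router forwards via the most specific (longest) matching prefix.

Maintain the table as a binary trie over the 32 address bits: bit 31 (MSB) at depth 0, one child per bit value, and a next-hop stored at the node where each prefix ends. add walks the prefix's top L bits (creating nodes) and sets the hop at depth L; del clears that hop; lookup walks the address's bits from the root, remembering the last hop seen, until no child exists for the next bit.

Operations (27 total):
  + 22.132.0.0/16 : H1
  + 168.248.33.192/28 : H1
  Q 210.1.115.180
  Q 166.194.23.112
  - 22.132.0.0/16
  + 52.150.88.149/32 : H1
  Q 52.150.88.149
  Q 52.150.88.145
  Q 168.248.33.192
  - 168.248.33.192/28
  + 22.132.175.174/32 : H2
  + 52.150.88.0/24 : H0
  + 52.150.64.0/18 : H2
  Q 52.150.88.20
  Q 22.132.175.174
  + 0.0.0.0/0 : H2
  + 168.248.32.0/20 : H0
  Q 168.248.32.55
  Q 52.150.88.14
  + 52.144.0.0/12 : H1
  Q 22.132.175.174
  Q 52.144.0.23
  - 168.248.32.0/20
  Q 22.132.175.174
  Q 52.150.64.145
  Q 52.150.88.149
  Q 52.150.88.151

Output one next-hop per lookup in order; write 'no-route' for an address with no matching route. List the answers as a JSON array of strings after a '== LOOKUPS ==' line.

Apply in order:
  add 22.132.0.0/16 -> H1 at depth 16
  add 168.248.33.192/28 -> H1 at depth 28
  Q 210.1.115.180: descend 1 ; hops seen [∅] ; pick no-route
  Q 166.194.23.112: descend 1010 ; hops seen [∅] ; pick no-route
  - 22.132.0.0/16 clear@16
  add 52.150.88.149/32 -> H1 at depth 32
  Q 52.150.88.149: descend 00110100100101100101100010010101 ; hops seen [H1] ; pick H1
  Q 52.150.88.145: descend 00110100100101100101100010010 ; hops seen [∅] ; pick no-route
  Q 168.248.33.192: descend 1010100011111000001000011100 ; hops seen [H1] ; pick H1
  - 168.248.33.192/28 clear@28
  add 22.132.175.174/32 -> H2 at depth 32
  add 52.150.88.0/24 -> H0 at depth 24
  add 52.150.64.0/18 -> H2 at depth 18
  Q 52.150.88.20: descend 001101001001011001011000 ; hops seen [H2,H0] ; pick H0
  Q 22.132.175.174: descend 00010110100001001010111110101110 ; hops seen [H2] ; pick H2
  add 0.0.0.0/0 -> H2 at depth 0
  add 168.248.32.0/20 -> H0 at depth 20
  Q 168.248.32.55: descend 10101000111110000010000 ; hops seen [H2,H0] ; pick H0
  Q 52.150.88.14: descend 001101001001011001011000 ; hops seen [H2,H2,H0] ; pick H0
  add 52.144.0.0/12 -> H1 at depth 12
  Q 22.132.175.174: descend 00010110100001001010111110101110 ; hops seen [H2,H2] ; pick H2
  Q 52.144.0.23: descend 0011010010010 ; hops seen [H2,H1] ; pick H1
  - 168.248.32.0/20 clear@20
  Q 22.132.175.174: descend 00010110100001001010111110101110 ; hops seen [H2,H2] ; pick H2
  Q 52.150.64.145: descend 0011010010010110010 ; hops seen [H2,H1,H2] ; pick H2
  Q 52.150.88.149: descend 00110100100101100101100010010101 ; hops seen [H2,H1,H2,H0,H1] ; pick H1
  Q 52.150.88.151: descend 001101001001011001011000100101 ; hops seen [H2,H1,H2,H0] ; pick H0

== LOOKUPS ==
["no-route","no-route","H1","no-route","H1","H0","H2","H0","H0","H2","H1","H2","H2","H1","H0"]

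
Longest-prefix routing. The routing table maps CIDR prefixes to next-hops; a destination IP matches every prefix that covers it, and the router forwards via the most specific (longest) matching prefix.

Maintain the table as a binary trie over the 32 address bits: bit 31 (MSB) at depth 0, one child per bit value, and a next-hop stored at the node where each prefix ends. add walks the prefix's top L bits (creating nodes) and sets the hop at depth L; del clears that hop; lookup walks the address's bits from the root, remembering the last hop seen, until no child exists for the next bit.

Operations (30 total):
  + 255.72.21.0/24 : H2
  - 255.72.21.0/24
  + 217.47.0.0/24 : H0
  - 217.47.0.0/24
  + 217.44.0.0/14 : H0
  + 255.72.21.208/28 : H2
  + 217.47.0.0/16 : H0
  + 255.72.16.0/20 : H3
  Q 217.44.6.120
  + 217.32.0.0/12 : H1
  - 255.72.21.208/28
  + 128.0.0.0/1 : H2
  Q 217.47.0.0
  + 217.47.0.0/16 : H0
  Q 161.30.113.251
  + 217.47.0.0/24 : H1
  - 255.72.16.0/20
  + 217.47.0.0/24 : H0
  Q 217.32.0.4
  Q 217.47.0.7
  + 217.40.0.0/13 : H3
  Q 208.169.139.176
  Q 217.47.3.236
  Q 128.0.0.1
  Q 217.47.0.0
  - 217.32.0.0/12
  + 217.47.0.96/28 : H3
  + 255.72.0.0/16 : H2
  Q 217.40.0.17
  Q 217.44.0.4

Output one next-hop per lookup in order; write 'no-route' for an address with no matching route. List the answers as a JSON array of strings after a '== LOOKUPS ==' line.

Process each operation:
  + 255.72.21.0/24 (H2) depth=24
  del 255.72.21.0/24 (clear depth 24)
  + 217.47.0.0/24 (H0) depth=24
  del 217.47.0.0/24 (clear depth 24)
  + 217.44.0.0/14 (H0) depth=14
  + 255.72.21.208/28 (H2) depth=28
  + 217.47.0.0/16 (H0) depth=16
  + 255.72.16.0/20 (H3) depth=20
  ? 217.44.6.120  path d0:-→d1:-→d2:-→d3:-→d4:-→d5:-→d6:-→d7:-→d8:-→d9:-→d10:-→d11:-→d12:-→d13:-→d14:H0  best=H0
  + 217.32.0.0/12 (H1) depth=12
  del 255.72.21.208/28 (clear depth 28)
  + 128.0.0.0/1 (H2) depth=1
  ? 217.47.0.0  path d0:-→d1:H2→d2:-→d3:-→d4:-→d5:-→d6:-→d7:-→d8:-→d9:-→d10:-→d11:-→d12:H1→d13:-→d14:H0→d15:-→d16:H0→d17:-→d18:-→d19:-→d20:-→d21:-→d22:-→d23:-→d24:-  best=H0
  + 217.47.0.0/16 (H0) depth=16
  ? 161.30.113.251  path d0:-→d1:H2  best=H2
  + 217.47.0.0/24 (H1) depth=24
  del 255.72.16.0/20 (clear depth 20)
  + 217.47.0.0/24 (H0) depth=24
  ? 217.32.0.4  path d0:-→d1:H2→d2:-→d3:-→d4:-→d5:-→d6:-→d7:-→d8:-→d9:-→d10:-→d11:-→d12:H1  best=H1
  ? 217.47.0.7  path d0:-→d1:H2→d2:-→d3:-→d4:-→d5:-→d6:-→d7:-→d8:-→d9:-→d10:-→d11:-→d12:H1→d13:-→d14:H0→d15:-→d16:H0→d17:-→d18:-→d19:-→d20:-→d21:-→d22:-→d23:-→d24:H0  best=H0
  + 217.40.0.0/13 (H3) depth=13
  ? 208.169.139.176  path d0:-→d1:H2→d2:-→d3:-→d4:-  best=H2
  ? 217.47.3.236  path d0:-→d1:H2→d2:-→d3:-→d4:-→d5:-→d6:-→d7:-→d8:-→d9:-→d10:-→d11:-→d12:H1→d13:H3→d14:H0→d15:-→d16:H0→d17:-→d18:-→d19:-→d20:-→d21:-→d22:-  best=H0
  ? 128.0.0.1  path d0:-→d1:H2  best=H2
  ? 217.47.0.0  path d0:-→d1:H2→d2:-→d3:-→d4:-→d5:-→d6:-→d7:-→d8:-→d9:-→d10:-→d11:-→d12:H1→d13:H3→d14:H0→d15:-→d16:H0→d17:-→d18:-→d19:-→d20:-→d21:-→d22:-→d23:-→d24:H0  best=H0
  del 217.32.0.0/12 (clear depth 12)
  + 217.47.0.96/28 (H3) depth=28
  + 255.72.0.0/16 (H2) depth=16
  ? 217.40.0.17  path d0:-→d1:H2→d2:-→d3:-→d4:-→d5:-→d6:-→d7:-→d8:-→d9:-→d10:-→d11:-→d12:-→d13:H3  best=H3
  ? 217.44.0.4  path d0:-→d1:H2→d2:-→d3:-→d4:-→d5:-→d6:-→d7:-→d8:-→d9:-→d10:-→d11:-→d12:-→d13:H3→d14:H0  best=H0

== LOOKUPS ==
["H0","H0","H2","H1","H0","H2","H0","H2","H0","H3","H0"]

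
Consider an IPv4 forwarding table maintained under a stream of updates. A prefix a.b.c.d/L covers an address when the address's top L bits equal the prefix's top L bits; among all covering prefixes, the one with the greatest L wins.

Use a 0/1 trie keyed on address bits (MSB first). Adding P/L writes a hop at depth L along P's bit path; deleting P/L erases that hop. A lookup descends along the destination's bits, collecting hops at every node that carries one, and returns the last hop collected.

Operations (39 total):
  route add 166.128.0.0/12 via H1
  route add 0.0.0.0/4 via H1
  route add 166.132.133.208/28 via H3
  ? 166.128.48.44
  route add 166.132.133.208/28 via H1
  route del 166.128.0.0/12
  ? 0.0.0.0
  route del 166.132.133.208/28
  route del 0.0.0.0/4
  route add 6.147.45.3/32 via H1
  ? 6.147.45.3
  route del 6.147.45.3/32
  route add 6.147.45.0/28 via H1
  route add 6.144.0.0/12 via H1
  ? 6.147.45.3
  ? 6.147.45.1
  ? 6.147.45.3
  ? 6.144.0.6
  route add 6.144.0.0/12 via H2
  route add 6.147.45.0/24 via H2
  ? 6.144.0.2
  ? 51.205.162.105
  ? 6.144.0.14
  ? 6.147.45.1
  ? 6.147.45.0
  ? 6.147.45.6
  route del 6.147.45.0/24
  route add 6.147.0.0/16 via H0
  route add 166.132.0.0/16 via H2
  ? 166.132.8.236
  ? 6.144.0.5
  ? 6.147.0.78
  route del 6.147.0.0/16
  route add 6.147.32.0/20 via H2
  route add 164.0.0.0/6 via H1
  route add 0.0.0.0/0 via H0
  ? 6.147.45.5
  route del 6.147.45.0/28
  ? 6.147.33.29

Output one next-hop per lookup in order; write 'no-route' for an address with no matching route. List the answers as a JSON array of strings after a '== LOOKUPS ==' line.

Process each operation:
  + 166.128.0.0/12 (H1) depth=12
  + 0.0.0.0/4 (H1) depth=4
  + 166.132.133.208/28 (H3) depth=28
  ? 166.128.48.44  path d0:-→d1:-→d2:-→d3:-→d4:-→d5:-→d6:-→d7:-→d8:-→d9:-→d10:-→d11:-→d12:H1→d13:-  best=H1
  + 166.132.133.208/28 (H1) depth=28
  del 166.128.0.0/12 (clear depth 12)
  ? 0.0.0.0  path d0:-→d1:-→d2:-→d3:-→d4:H1  best=H1
  del 166.132.133.208/28 (clear depth 28)
  del 0.0.0.0/4 (clear depth 4)
  + 6.147.45.3/32 (H1) depth=32
  ? 6.147.45.3  path d0:-→d1:-→d2:-→d3:-→d4:-→d5:-→d6:-→d7:-→d8:-→d9:-→d10:-→d11:-→d12:-→d13:-→d14:-→d15:-→d16:-→d17:-→d18:-→d19:-→d20:-→d21:-→d22:-→d23:-→d24:-→d25:-→d26:-→d27:-→d28:-→d29:-→d30:-→d31:-→d32:H1  best=H1
  del 6.147.45.3/32 (clear depth 32)
  + 6.147.45.0/28 (H1) depth=28
  + 6.144.0.0/12 (H1) depth=12
  ? 6.147.45.3  path d0:-→d1:-→d2:-→d3:-→d4:-→d5:-→d6:-→d7:-→d8:-→d9:-→d10:-→d11:-→d12:H1→d13:-→d14:-→d15:-→d16:-→d17:-→d18:-→d19:-→d20:-→d21:-→d22:-→d23:-→d24:-→d25:-→d26:-→d27:-→d28:H1→d29:-→d30:-→d31:-→d32:-  best=H1
  ? 6.147.45.1  path d0:-→d1:-→d2:-→d3:-→d4:-→d5:-→d6:-→d7:-→d8:-→d9:-→d10:-→d11:-→d12:H1→d13:-→d14:-→d15:-→d16:-→d17:-→d18:-→d19:-→d20:-→d21:-→d22:-→d23:-→d24:-→d25:-→d26:-→d27:-→d28:H1→d29:-→d30:-  best=H1
  ? 6.147.45.3  path d0:-→d1:-→d2:-→d3:-→d4:-→d5:-→d6:-→d7:-→d8:-→d9:-→d10:-→d11:-→d12:H1→d13:-→d14:-→d15:-→d16:-→d17:-→d18:-→d19:-→d20:-→d21:-→d22:-→d23:-→d24:-→d25:-→d26:-→d27:-→d28:H1→d29:-→d30:-→d31:-→d32:-  best=H1
  ? 6.144.0.6  path d0:-→d1:-→d2:-→d3:-→d4:-→d5:-→d6:-→d7:-→d8:-→d9:-→d10:-→d11:-→d12:H1→d13:-→d14:-  best=H1
  + 6.144.0.0/12 (H2) depth=12
  + 6.147.45.0/24 (H2) depth=24
  ? 6.144.0.2  path d0:-→d1:-→d2:-→d3:-→d4:-→d5:-→d6:-→d7:-→d8:-→d9:-→d10:-→d11:-→d12:H2→d13:-→d14:-  best=H2
  ? 51.205.162.105  path d0:-→d1:-→d2:-  best=no-route
  ? 6.144.0.14  path d0:-→d1:-→d2:-→d3:-→d4:-→d5:-→d6:-→d7:-→d8:-→d9:-→d10:-→d11:-→d12:H2→d13:-→d14:-  best=H2
  ? 6.147.45.1  path d0:-→d1:-→d2:-→d3:-→d4:-→d5:-→d6:-→d7:-→d8:-→d9:-→d10:-→d11:-→d12:H2→d13:-→d14:-→d15:-→d16:-→d17:-→d18:-→d19:-→d20:-→d21:-→d22:-→d23:-→d24:H2→d25:-→d26:-→d27:-→d28:H1→d29:-→d30:-  best=H1
  ? 6.147.45.0  path d0:-→d1:-→d2:-→d3:-→d4:-→d5:-→d6:-→d7:-→d8:-→d9:-→d10:-→d11:-→d12:H2→d13:-→d14:-→d15:-→d16:-→d17:-→d18:-→d19:-→d20:-→d21:-→d22:-→d23:-→d24:H2→d25:-→d26:-→d27:-→d28:H1→d29:-→d30:-  best=H1
  ? 6.147.45.6  path d0:-→d1:-→d2:-→d3:-→d4:-→d5:-→d6:-→d7:-→d8:-→d9:-→d10:-→d11:-→d12:H2→d13:-→d14:-→d15:-→d16:-→d17:-→d18:-→d19:-→d20:-→d21:-→d22:-→d23:-→d24:H2→d25:-→d26:-→d27:-→d28:H1→d29:-  best=H1
  del 6.147.45.0/24 (clear depth 24)
  + 6.147.0.0/16 (H0) depth=16
  + 166.132.0.0/16 (H2) depth=16
  ? 166.132.8.236  path d0:-→d1:-→d2:-→d3:-→d4:-→d5:-→d6:-→d7:-→d8:-→d9:-→d10:-→d11:-→d12:-→d13:-→d14:-→d15:-→d16:H2  best=H2
  ? 6.144.0.5  path d0:-→d1:-→d2:-→d3:-→d4:-→d5:-→d6:-→d7:-→d8:-→d9:-→d10:-→d11:-→d12:H2→d13:-→d14:-  best=H2
  ? 6.147.0.78  path d0:-→d1:-→d2:-→d3:-→d4:-→d5:-→d6:-→d7:-→d8:-→d9:-→d10:-→d11:-→d12:H2→d13:-→d14:-→d15:-→d16:H0→d17:-→d18:-  best=H0
  del 6.147.0.0/16 (clear depth 16)
  + 6.147.32.0/20 (H2) depth=20
  + 164.0.0.0/6 (H1) depth=6
  + 0.0.0.0/0 (H0) depth=0
  ? 6.147.45.5  path d0:H0→d1:-→d2:-→d3:-→d4:-→d5:-→d6:-→d7:-→d8:-→d9:-→d10:-→d11:-→d12:H2→d13:-→d14:-→d15:-→d16:-→d17:-→d18:-→d19:-→d20:H2→d21:-→d22:-→d23:-→d24:-→d25:-→d26:-→d27:-→d28:H1→d29:-  best=H1
  del 6.147.45.0/28 (clear depth 28)
  ? 6.147.33.29  path d0:H0→d1:-→d2:-→d3:-→d4:-→d5:-→d6:-→d7:-→d8:-→d9:-→d10:-→d11:-→d12:H2→d13:-→d14:-→d15:-→d16:-→d17:-→d18:-→d19:-→d20:H2  best=H2

== LOOKUPS ==
["H1","H1","H1","H1","H1","H1","H1","H2","no-route","H2","H1","H1","H1","H2","H2","H0","H1","H2"]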